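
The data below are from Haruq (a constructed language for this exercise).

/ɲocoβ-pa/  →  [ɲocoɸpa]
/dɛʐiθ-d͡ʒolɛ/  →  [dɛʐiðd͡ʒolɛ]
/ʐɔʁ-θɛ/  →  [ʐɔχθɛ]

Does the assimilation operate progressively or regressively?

regressive

The segment that alternates is /β/, which surfaces as [ɸ] when adjacent to /p/.
The change voiced → voiceless matches the voicing of the following /p/, identifying this as voicing assimilation.
The other alternating forms pattern the same way: /θ/ → [ð] before /d͡ʒ/ (voiceless → voiced, matching voiced); /ʁ/ → [χ] before /θ/ (voiced → voiceless, matching voiceless) — only voicing changes, and always toward the following segment.
The trigger is the following segment, so the direction is regressive (anticipatory).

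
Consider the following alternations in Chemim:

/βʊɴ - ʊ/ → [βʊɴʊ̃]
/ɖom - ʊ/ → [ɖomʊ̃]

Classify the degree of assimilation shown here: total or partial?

partial assimilation

The vowel /ʊ/ surfaces as nasalised [ʊ̃] next to the preceding nasal /ɴ/ — it has acquired the [+nasal] feature of its neighbour.
Likewise in the remaining data: /ʊ/ → [ʊ̃] after /m/ — each time a vowel is nasalised next to a preceding nasal.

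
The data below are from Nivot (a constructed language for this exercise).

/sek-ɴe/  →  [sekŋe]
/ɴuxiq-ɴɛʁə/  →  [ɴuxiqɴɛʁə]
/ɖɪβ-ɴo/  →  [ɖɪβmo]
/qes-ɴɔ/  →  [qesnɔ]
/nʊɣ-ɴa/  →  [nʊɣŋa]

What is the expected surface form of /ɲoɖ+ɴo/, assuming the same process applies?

The data show progressive place assimilation: /ɴ/ → [ŋ] after /k/; /ɴ/ → [m] after /β/; /ɴ/ → [n] after /s/; /ɴ/ → [ŋ] after /ɣ/. In each pair only place changes, matching the preceding consonant, while manner and voice stay constant.
Nothing changes in [ɴuxiqɴɛʁə]: there the adjacent consonants already agree in place (/ɴ/ and /q/ are both uvular), so this form is consistent with the same rule.
The rule targets /ɴ/ (voiced uvular nasal), which sits after the trigger /ɖ/ (retroflex).
Changing only its place to retroflex gives [ɳ] — the voiced retroflex nasal.

[ɲoɖɳo]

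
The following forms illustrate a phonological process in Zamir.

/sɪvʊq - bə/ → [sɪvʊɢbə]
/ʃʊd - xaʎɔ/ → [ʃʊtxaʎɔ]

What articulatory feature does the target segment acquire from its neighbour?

voicing

The segment that alternates is /q/, which surfaces as [ɢ] when adjacent to /b/.
The change voiceless → voiced matches the voicing of the following /b/, identifying this as voicing assimilation.
The same holds elsewhere in the data: /d/ → [t] before /x/ (voiced → voiceless, matching voiceless) — only voicing changes, and always toward the following segment.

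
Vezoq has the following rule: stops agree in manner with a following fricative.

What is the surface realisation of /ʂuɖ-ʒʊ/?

[ʂuʐʒʊ]

/ɖ/ is a voiced retroflex stop. The following trigger /ʒ/ is a fricative, so /ɖ/ must become a fricative as well.
Changing only its manner to fricative gives [ʐ] — the voiced retroflex fricative.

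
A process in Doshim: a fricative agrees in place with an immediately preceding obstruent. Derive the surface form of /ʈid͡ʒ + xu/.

[ʈid͡ʒʃu]

The rule targets /x/ (voiceless velar fricative), which sits after the trigger /d͡ʒ/ (postalveolar).
The voiceless postalveolar fricative is [ʃ], so /x/ → [ʃ].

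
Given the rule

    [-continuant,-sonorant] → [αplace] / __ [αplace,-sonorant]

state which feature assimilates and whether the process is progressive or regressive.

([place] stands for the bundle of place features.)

The rule copies the place features (abbreviated [place]) from the environment onto the target, so the assimilating feature is place.
Since the environment is written after the underscore, the trigger follows the target; the direction is regressive.

regressive place assimilation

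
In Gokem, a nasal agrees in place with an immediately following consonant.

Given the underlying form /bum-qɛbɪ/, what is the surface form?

[buɴqɛbɪ]

The rule targets /m/ (voiced bilabial nasal), which sits before the trigger /q/ (uvular).
The voiced uvular nasal is [ɴ], so /m/ → [ɴ].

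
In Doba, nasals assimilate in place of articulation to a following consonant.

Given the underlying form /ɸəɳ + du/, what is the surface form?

[ɸəndu]

/ɳ/ is a voiced retroflex nasal. The following trigger /d/ is alveolar, so /ɳ/ must become alveolar as well.
The voiced alveolar nasal is [n], so /ɳ/ → [n].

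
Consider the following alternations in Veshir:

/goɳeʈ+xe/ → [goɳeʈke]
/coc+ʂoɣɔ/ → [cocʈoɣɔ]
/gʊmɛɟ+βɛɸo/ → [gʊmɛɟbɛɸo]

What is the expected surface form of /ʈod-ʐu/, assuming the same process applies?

[ʈodɖu]

The data show progressive manner assimilation: /x/ → [k] after /ʈ/; /ʂ/ → [ʈ] after /c/; /β/ → [b] after /ɟ/. In each pair only manner changes, matching the preceding consonant, while place and voice stay constant.
/ʐ/ is a voiced retroflex fricative. The preceding trigger /d/ is a stop, so /ʐ/ must become a stop as well.
Changing only its manner to stop gives [ɖ] — the voiced retroflex stop.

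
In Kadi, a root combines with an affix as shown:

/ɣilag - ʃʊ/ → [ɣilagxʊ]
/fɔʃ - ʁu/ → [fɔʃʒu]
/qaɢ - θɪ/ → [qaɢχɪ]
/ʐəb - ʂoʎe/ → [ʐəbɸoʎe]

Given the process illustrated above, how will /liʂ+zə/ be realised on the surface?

[liʂʐə]

The data show progressive place assimilation: /ʃ/ → [x] after /g/; /ʁ/ → [ʒ] after /ʃ/; /θ/ → [χ] after /ɢ/; /ʂ/ → [ɸ] after /b/. In each pair only place changes, matching the preceding consonant, while manner and voice stay constant.
The rule targets /z/ (voiced alveolar fricative), which sits after the trigger /ʂ/ (retroflex).
Changing only its place to retroflex gives [ʐ] — the voiced retroflex fricative.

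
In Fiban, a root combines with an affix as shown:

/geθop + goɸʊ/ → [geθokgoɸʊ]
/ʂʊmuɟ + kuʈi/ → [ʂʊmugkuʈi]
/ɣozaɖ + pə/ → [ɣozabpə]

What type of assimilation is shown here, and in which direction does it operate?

Comparing underlying and surface forms, /p/ → [k] is the alternation; the neighbouring /g/ is constant.
The change bilabial → velar matches the place of the following /g/, identifying this as place assimilation.
Manner and voice are unchanged, so the assimilation is partial, not total.
The same holds elsewhere in the data: /ɟ/ → [g] before /k/ (palatal → velar, matching velar); /ɖ/ → [b] before /p/ (retroflex → bilabial, matching bilabial) — only place changes, and always toward the following segment.
The trigger is the following segment, so the direction is regressive (anticipatory).

regressive place assimilation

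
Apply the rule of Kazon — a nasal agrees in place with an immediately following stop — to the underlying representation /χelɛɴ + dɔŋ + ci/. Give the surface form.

The rule targets /ɴ/ (voiced uvular nasal), which sits before the trigger /d/ (alveolar).
The voiced alveolar nasal is [n], so /ɴ/ → [n].
At the second juncture, /ŋ/ likewise becomes [ɲ] adjacent to /c/.

[χelɛndɔɲci]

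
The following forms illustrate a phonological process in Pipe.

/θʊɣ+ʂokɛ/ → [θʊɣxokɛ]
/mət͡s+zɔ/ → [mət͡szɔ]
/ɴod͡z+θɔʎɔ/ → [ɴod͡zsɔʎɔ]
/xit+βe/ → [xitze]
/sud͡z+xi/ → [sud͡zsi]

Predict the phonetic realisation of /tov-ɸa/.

The data show progressive place assimilation: /ʂ/ → [x] after /ɣ/; /θ/ → [s] after /d͡z/; /β/ → [z] after /t/; /x/ → [s] after /d͡z/. In each pair only place changes, matching the preceding consonant, while manner and voice stay constant.
No alternation appears in [mət͡szɔ]: there the adjacent consonants already agree in place (/z/ and /t͡s/ are both alveolar), so this form is consistent with the same rule.
The rule targets /ɸ/ (voiceless bilabial fricative), which sits after the trigger /v/ (labiodental).
Changing only its place to labiodental gives [f] — the voiceless labiodental fricative.

[tovfa]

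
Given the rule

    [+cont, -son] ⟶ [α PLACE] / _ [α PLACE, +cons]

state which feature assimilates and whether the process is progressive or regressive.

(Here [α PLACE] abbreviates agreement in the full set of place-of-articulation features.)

regressive place assimilation

The shared variable α links the value of the place features (abbreviated [PLACE]) on the target to the same value on the neighbouring segment, so place is the feature that assimilates.
Since the environment is written after the underscore, the trigger follows the target; the direction is regressive.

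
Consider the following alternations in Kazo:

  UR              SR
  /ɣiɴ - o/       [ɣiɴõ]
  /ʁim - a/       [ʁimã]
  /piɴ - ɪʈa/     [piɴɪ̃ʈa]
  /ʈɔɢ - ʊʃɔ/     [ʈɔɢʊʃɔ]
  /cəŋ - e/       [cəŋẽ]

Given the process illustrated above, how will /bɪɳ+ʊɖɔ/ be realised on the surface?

[bɪɳʊ̃ɖɔ]

The data show progressive nasality assimilation (vowel nasalisation): /o/ → [õ] after /ɴ/; /a/ → [ã] after /m/; /ɪ/ → [ɪ̃] after /ɴ/; /e/ → [ẽ] after /ŋ/ — a vowel is nasalised by an immediately preceding nasal consonant.
No change occurs in [ʈɔɢʊʃɔ] because the vowel at the boundary is adjacent to an oral consonant, not a nasal (/ʊ/ next to /ɢ/).
/ʊ/ sits next to the nasal /ɳ/ and is therefore nasalised to [ʊ̃].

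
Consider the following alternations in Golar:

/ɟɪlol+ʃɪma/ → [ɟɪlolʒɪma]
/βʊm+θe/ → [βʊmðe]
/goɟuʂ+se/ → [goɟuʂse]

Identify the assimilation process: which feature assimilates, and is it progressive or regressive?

The segment that alternates is /ʃ/, which surfaces as [ʒ] when adjacent to /l/.
The change voiceless → voiced matches the voicing of the preceding /l/, identifying this as voicing assimilation.
Place and manner are unchanged, so the assimilation is partial, not total.
Checking the remaining alternation: /θ/ → [ð] after /m/ (voiceless → voiced, matching voiced) — only voicing changes, and always toward the preceding segment.
Nothing changes in [goɟuʂse]: there the adjacent consonants already agree in voicing (/s/ and /ʂ/ are both voiceless), so this form is consistent with the same rule.
The trigger is the preceding segment, so the direction is progressive (perseverative).

progressive voicing assimilation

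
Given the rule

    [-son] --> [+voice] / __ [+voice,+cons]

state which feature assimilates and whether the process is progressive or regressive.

regressive voicing assimilation

The structural change is [+voice], and the conditioning segment [+voice,+cons] (a voiced consonant) is itself voiced, so the target comes to share the voicing of its neighbour — voicing assimilation.
Since the environment is written after the underscore, the trigger follows the target; the direction is regressive.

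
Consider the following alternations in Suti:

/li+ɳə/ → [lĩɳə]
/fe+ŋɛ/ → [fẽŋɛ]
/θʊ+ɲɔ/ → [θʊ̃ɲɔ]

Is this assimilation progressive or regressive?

regressive

The vowel /i/ surfaces as nasalised [ĩ] next to the following nasal /ɳ/ — it has acquired the [+nasal] feature of its neighbour.
The other forms show the same pattern: /e/ → [ẽ] before /ŋ/; /ʊ/ → [ʊ̃] before /ɲ/ — each time a vowel is nasalised next to a following nasal.
Because the conditioning nasal is to the right of the vowel that changes, the process is regressive (anticipatory).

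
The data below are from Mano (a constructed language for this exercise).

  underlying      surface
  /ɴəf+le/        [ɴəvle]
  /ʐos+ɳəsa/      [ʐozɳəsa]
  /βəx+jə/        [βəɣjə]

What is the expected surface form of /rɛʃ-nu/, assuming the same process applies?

The data show regressive voicing assimilation: /f/ → [v] before /l/; /s/ → [z] before /ɳ/; /x/ → [ɣ] before /j/. In each pair only voicing changes, matching the following consonant, while place and manner stay constant.
The rule targets /ʃ/ (voiceless postalveolar fricative), which sits before the trigger /n/ (voiced).
A voiced postalveolar fricative is [ʒ], so the surface segment is [ʒ].

[rɛʒnu]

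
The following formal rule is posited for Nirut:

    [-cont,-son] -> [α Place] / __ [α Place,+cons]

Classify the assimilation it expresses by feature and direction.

regressive place assimilation

The rule copies the place features (abbreviated [Place]) from the environment onto the target, so the assimilating feature is place.
The conditioning segment sits to the right of the focus bar, meaning the trigger follows the segment that changes — regressive assimilation.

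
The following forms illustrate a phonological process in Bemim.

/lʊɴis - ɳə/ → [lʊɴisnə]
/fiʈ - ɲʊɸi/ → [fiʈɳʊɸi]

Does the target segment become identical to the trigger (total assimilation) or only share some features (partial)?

partial assimilation

The segment that alternates is /ɳ/, which surfaces as [n] when adjacent to /s/.
/ɳ/ is retroflex while /s/ is alveolar; the output [n] is alveolar, matching the trigger — so the feature that spreads is place.
Manner and voice are unchanged, so the assimilation is partial, not total.
The same holds elsewhere in the data: /ɲ/ → [ɳ] after /ʈ/ (palatal → retroflex, matching retroflex) — only place changes, and always toward the preceding segment.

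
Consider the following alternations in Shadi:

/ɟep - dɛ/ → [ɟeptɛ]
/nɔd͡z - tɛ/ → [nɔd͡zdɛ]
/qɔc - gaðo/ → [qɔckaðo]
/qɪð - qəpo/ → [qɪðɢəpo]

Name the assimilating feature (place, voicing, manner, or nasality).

voicing

Underlying /d/ is realised as [t] next to /p/; /p/ itself does not change.
/d/ is voiced while /p/ is voiceless; the output [t] is voiceless, matching the trigger — so the feature that spreads is voicing.
Checking the remaining alternations: /t/ → [d] after /d͡z/ (voiceless → voiced, matching voiced); /g/ → [k] after /c/ (voiced → voiceless, matching voiceless); /q/ → [ɢ] after /ð/ (voiceless → voiced, matching voiced) — only voicing changes, and always toward the preceding segment.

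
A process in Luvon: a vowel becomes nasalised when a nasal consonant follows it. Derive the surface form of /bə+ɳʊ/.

The vowel /ə/ is adjacent to the following nasal /ɳ/, so it acquires [+nasal] and surfaces as [ə̃].

[bə̃ɳʊ]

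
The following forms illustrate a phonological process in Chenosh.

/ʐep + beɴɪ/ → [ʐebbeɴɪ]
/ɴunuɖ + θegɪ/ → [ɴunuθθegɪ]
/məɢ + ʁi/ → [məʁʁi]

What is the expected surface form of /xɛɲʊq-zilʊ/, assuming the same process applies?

[xɛɲʊzzilʊ]

The data show regressive total assimilation (/p/ → [b] before /b/; /ɖ/ → [θ] before /θ/; /ɢ/ → [ʁ] before /ʁ/): in every case the target segment becomes identical to its following neighbour, copying more than a single feature.
/q/ is the segment targeted by the rule; it sits immediately before /z/, so it assimilates completely and surfaces as [z].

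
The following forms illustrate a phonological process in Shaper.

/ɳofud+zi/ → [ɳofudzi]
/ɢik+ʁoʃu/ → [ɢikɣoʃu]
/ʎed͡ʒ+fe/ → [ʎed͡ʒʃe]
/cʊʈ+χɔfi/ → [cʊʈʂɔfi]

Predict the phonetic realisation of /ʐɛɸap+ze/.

[ʐɛɸapβe]

The data show progressive place assimilation: /ʁ/ → [ɣ] after /k/; /f/ → [ʃ] after /d͡ʒ/; /χ/ → [ʂ] after /ʈ/. In each pair only place changes, matching the preceding consonant, while manner and voice stay constant.
Nothing changes in [ɳofudzi]: there the adjacent consonants already agree in place (/z/ and /d/ are both alveolar), so this form is consistent with the same rule.
/z/ is a voiced alveolar fricative. The preceding trigger /p/ is bilabial, so /z/ must become bilabial as well.
Changing only its place to bilabial gives [β] — the voiced bilabial fricative.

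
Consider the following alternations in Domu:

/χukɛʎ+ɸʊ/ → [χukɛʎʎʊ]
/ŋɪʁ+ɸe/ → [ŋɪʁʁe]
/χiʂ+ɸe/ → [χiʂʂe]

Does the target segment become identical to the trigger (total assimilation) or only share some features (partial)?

The segment that alternates is /ɸ/, which surfaces as [ʎ] when adjacent to /ʎ/.
The output [ʎ] is identical to the trigger /ʎ/ — every feature (place, manner, voicing) has been copied — so this is total assimilation.
The remaining alternations confirm this: /ɸ/ → [ʁ] after /ʁ/; /ɸ/ → [ʂ] after /ʂ/ — in each case the output is a copy of the preceding consonant.

total assimilation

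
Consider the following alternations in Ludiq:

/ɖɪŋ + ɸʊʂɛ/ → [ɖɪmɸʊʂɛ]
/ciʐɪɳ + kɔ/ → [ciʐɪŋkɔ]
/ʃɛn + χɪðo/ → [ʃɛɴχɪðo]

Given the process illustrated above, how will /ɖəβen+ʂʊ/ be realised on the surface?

The data show regressive place assimilation: /ŋ/ → [m] before /ɸ/; /ɳ/ → [ŋ] before /k/; /n/ → [ɴ] before /χ/. In each pair only place changes, matching the following consonant, while manner and voice stay constant.
/n/ is a voiced alveolar nasal. The following trigger /ʂ/ is retroflex, so /n/ must become retroflex as well.
A voiced retroflex nasal is [ɳ], so the surface segment is [ɳ].

[ɖəβeɳʂʊ]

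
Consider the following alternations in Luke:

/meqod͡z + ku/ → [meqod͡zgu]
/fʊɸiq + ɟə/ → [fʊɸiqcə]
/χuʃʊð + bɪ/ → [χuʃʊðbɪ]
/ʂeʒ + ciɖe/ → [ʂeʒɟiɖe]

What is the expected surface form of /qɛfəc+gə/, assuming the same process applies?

The data show progressive voicing assimilation: /k/ → [g] after /d͡z/; /ɟ/ → [c] after /q/; /c/ → [ɟ] after /ʒ/. In each pair only voicing changes, matching the preceding consonant, while place and manner stay constant.
Nothing changes in [χuʃʊðbɪ]: there the adjacent consonants already agree in voicing (/b/ and /ð/ are both voiced), so this form is consistent with the same rule.
/g/ is a voiced velar stop. The preceding trigger /c/ is voiceless, so /g/ must become voiceless as well.
The voiceless velar stop is [k], so /g/ → [k].

[qɛfəckə]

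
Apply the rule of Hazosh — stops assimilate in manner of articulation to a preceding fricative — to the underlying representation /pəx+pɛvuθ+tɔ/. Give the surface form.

[pəxɸɛvuθsɔ]

/p/ is a voiceless bilabial stop. The preceding trigger /x/ is a fricative, so /p/ must become a fricative as well.
A voiceless bilabial fricative is [ɸ], so the surface segment is [ɸ].
At the second juncture, /t/ likewise becomes [s] adjacent to /θ/.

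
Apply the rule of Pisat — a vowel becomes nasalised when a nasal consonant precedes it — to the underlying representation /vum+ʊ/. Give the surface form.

The vowel /ʊ/ is adjacent to the preceding nasal /m/, so it acquires [+nasal] and surfaces as [ʊ̃].

[vumʊ̃]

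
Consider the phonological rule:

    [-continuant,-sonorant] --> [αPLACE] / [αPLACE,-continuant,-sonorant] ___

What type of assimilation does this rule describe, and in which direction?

The shared variable α links the value of the place features (abbreviated [PLACE]) on the target to the same value on the neighbouring segment, so place is the feature that assimilates.
Since the environment is written before the underscore, the trigger precedes the target; the direction is progressive.

progressive place assimilation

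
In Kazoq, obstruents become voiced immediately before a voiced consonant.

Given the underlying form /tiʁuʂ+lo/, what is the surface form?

The rule targets /ʂ/ (voiceless retroflex fricative), which sits before the trigger /l/ (voiced).
The voiced retroflex fricative is [ʐ], so /ʂ/ → [ʐ].

[tiʁuʐlo]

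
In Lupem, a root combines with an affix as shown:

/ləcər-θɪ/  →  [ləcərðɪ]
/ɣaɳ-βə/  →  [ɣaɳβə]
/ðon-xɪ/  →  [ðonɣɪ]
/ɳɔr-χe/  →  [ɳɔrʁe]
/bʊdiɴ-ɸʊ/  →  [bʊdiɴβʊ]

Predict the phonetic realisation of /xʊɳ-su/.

The data show progressive voicing assimilation: /θ/ → [ð] after /r/; /x/ → [ɣ] after /n/; /χ/ → [ʁ] after /r/; /ɸ/ → [β] after /ɴ/. In each pair only voicing changes, matching the preceding consonant, while place and manner stay constant.
Nothing changes in [ɣaɳβə]: there the adjacent consonants already agree in voicing (/β/ and /ɳ/ are both voiced), so this form is consistent with the same rule.
/s/ is a voiceless alveolar fricative. The preceding trigger /ɳ/ is voiced, so /s/ must become voiced as well.
Changing only its voicing to voiced gives [z] — the voiced alveolar fricative.

[xʊɳzu]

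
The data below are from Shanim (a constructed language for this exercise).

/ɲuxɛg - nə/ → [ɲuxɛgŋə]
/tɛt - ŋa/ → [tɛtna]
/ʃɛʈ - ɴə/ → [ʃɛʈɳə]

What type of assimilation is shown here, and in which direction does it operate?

progressive place assimilation

The segment that alternates is /n/, which surfaces as [ŋ] when adjacent to /g/.
/n/ is alveolar while /g/ is velar; the output [ŋ] is velar, matching the trigger — so the feature that spreads is place.
Manner and voice are unchanged, so the assimilation is partial, not total.
The other alternating forms pattern the same way: /ŋ/ → [n] after /t/ (velar → alveolar, matching alveolar); /ɴ/ → [ɳ] after /ʈ/ (uvular → retroflex, matching retroflex) — only place changes, and always toward the preceding segment.
The trigger is the preceding segment, so the direction is progressive (perseverative).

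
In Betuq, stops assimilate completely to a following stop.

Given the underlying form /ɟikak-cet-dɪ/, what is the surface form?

/k/ is the segment targeted by the rule; it sits immediately before /c/, so it assimilates completely and surfaces as [c].
At the second juncture, /t/ likewise becomes [d] adjacent to /d/.

[ɟikacceddɪ]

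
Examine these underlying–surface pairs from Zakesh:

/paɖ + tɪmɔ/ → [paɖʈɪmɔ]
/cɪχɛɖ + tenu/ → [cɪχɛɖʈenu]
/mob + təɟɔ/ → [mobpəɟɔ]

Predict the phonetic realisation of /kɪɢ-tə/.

[kɪɢqə]

The data show progressive place assimilation: /t/ → [ʈ] after /ɖ/; /t/ → [p] after /b/. In each pair only place changes, matching the preceding consonant, while manner and voice stay constant.
/t/ is a voiceless alveolar stop. The preceding trigger /ɢ/ is uvular, so /t/ must become uvular as well.
Changing only its place to uvular gives [q] — the voiceless uvular stop.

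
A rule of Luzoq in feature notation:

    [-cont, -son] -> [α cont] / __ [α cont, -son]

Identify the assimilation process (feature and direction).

regressive manner assimilation

The shared variable α links the value of [cont] on the target to that of the neighbouring obstruent. [cont] distinguishes stops from fricatives — a manner-of-articulation feature — so this is manner assimilation.
Since the environment is written after the underscore, the trigger follows the target; the direction is regressive.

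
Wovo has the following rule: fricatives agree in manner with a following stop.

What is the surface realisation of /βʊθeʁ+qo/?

[βʊθeɢqo]

The rule targets /ʁ/ (voiced uvular fricative), which sits before the trigger /q/ (stop).
Changing only its manner to stop gives [ɢ] — the voiced uvular stop.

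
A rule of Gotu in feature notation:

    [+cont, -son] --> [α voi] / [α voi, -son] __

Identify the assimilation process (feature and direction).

The rule copies [voi] from the environment onto the target, so the assimilating feature is voicing.
Since the environment is written before the underscore, the trigger precedes the target; the direction is progressive.

progressive voicing assimilation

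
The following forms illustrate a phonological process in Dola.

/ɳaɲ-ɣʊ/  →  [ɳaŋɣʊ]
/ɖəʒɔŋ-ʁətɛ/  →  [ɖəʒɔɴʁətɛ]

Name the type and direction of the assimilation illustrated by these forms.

Underlying /ɲ/ is realised as [ŋ] next to /ɣ/; /ɣ/ itself does not change.
The change palatal → velar matches the place of the following /ɣ/, identifying this as place assimilation.
Manner and voice are unchanged, so the assimilation is partial, not total.
Checking the remaining alternation: /ŋ/ → [ɴ] before /ʁ/ (velar → uvular, matching uvular) — only place changes, and always toward the following segment.
The trigger is the following segment, so the direction is regressive (anticipatory).

regressive place assimilation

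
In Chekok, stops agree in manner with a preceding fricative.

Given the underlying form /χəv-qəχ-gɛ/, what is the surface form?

/q/ is a voiceless uvular stop. The preceding trigger /v/ is a fricative, so /q/ must become a fricative as well.
The voiceless uvular fricative is [χ], so /q/ → [χ].
The same rule applies at the second boundary: /g/ → [ɣ] next to /χ/.

[χəvχəχɣɛ]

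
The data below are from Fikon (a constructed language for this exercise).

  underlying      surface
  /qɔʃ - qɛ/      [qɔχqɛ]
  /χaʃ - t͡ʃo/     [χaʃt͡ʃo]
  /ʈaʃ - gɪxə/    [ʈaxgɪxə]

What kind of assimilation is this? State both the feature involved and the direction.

regressive place assimilation

The segment that alternates is /ʃ/, which surfaces as [χ] when adjacent to /q/.
/ʃ/ is postalveolar while /q/ is uvular; the output [χ] is uvular, matching the trigger — so the feature that spreads is place.
Manner and voice are unchanged, so the assimilation is partial, not total.
The same holds elsewhere in the data: /ʃ/ → [x] before /g/ (postalveolar → velar, matching velar) — only place changes, and always toward the following segment.
Nothing changes in [χaʃt͡ʃo]: there the adjacent consonants already agree in place (/ʃ/ and /t͡ʃ/ are both postalveolar), so this form is consistent with the same rule.
The trigger is the following segment, so the direction is regressive (anticipatory).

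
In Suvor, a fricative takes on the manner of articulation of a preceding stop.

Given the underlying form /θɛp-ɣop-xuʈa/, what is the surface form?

[θɛpgopkuʈa]

The rule targets /ɣ/ (voiced velar fricative), which sits after the trigger /p/ (stop).
Changing only its manner to stop gives [g] — the voiced velar stop.
The same rule applies at the second boundary: /x/ → [k] next to /p/.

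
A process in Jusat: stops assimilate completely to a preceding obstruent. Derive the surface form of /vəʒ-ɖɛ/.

[vəʒʒɛ]

/ɖ/ is the segment targeted by the rule; it sits immediately after /ʒ/, so it assimilates completely and surfaces as [ʒ].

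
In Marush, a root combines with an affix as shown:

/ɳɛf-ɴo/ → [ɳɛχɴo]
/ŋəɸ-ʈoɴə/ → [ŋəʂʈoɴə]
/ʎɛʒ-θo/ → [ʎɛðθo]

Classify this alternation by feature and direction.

regressive place assimilation

The segment that alternates is /f/, which surfaces as [χ] when adjacent to /ɴ/.
The change labiodental → uvular matches the place of the following /ɴ/, identifying this as place assimilation.
Manner and voice are unchanged, so the assimilation is partial, not total.
The other alternating forms pattern the same way: /ɸ/ → [ʂ] before /ʈ/ (bilabial → retroflex, matching retroflex); /ʒ/ → [ð] before /θ/ (postalveolar → dental, matching dental) — only place changes, and always toward the following segment.
The trigger is the following segment, so the direction is regressive (anticipatory).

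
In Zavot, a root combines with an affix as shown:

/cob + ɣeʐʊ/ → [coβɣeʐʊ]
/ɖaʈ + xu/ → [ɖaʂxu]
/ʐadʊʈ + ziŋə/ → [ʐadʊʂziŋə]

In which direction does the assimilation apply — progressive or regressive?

Underlying /b/ is realised as [β] next to /ɣ/; /ɣ/ itself does not change.
The change stop → fricative matches the manner of the following /ɣ/, identifying this as manner assimilation.
Checking the remaining alternations: /ʈ/ → [ʂ] before /x/ (stop → fricative, matching a fricative); /ʈ/ → [ʂ] before /z/ (stop → fricative, matching a fricative) — only manner changes, and always toward the following segment.
The trigger is the following segment, so the direction is regressive (anticipatory).

regressive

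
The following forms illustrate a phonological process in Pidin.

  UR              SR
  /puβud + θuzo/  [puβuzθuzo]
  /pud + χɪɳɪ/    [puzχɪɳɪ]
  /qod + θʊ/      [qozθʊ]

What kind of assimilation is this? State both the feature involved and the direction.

regressive manner assimilation

Underlying /d/ is realised as [z] next to /θ/; /θ/ itself does not change.
The change stop → fricative matches the manner of the following /θ/, identifying this as manner assimilation.
Place and voice are unchanged, so the assimilation is partial, not total.
The same holds elsewhere in the data: /d/ → [z] before /χ/ (stop → fricative, matching a fricative) — only manner changes, and always toward the following segment.
Since the segment that changes precedes the conditioning segment, the assimilation is regressive.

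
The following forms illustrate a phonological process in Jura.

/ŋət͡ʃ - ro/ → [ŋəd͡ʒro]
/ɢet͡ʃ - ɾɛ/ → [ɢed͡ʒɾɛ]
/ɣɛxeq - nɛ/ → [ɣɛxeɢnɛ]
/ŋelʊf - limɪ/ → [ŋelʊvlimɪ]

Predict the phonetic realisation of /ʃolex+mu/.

The data show regressive voicing assimilation: /t͡ʃ/ → [d͡ʒ] before /r/; /t͡ʃ/ → [d͡ʒ] before /ɾ/; /q/ → [ɢ] before /n/; /f/ → [v] before /l/. In each pair only voicing changes, matching the following consonant, while place and manner stay constant.
The rule targets /x/ (voiceless velar fricative), which sits before the trigger /m/ (voiced).
Changing only its voicing to voiced gives [ɣ] — the voiced velar fricative.

[ʃoleɣmu]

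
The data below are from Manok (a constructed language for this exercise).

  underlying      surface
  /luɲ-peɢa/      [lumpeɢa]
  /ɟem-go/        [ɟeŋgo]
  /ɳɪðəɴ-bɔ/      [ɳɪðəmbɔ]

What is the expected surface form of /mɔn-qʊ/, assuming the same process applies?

[mɔɴqʊ]

The data show regressive place assimilation: /ɲ/ → [m] before /p/; /m/ → [ŋ] before /g/; /ɴ/ → [m] before /b/. In each pair only place changes, matching the following consonant, while manner and voice stay constant.
The rule targets /n/ (voiced alveolar nasal), which sits before the trigger /q/ (uvular).
A voiced uvular nasal is [ɴ], so the surface segment is [ɴ].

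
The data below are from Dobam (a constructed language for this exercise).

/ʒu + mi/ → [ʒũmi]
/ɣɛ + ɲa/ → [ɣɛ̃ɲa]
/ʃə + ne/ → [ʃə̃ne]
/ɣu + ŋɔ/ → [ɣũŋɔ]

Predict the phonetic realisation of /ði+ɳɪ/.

[ðĩɳɪ]

The data show regressive nasality assimilation (vowel nasalisation): /u/ → [ũ] before /m/; /ɛ/ → [ɛ̃] before /ɲ/; /ə/ → [ə̃] before /n/; /u/ → [ũ] before /ŋ/ — a vowel is nasalised by an immediately following nasal consonant.
/i/ sits next to the nasal /ɳ/ and is therefore nasalised to [ĩ].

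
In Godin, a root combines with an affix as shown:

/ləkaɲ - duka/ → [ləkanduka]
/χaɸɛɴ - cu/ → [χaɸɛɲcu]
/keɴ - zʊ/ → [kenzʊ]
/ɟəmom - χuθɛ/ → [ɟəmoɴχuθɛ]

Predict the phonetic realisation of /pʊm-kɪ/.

[pʊŋkɪ]

The data show regressive place assimilation: /ɲ/ → [n] before /d/; /ɴ/ → [ɲ] before /c/; /ɴ/ → [n] before /z/; /m/ → [ɴ] before /χ/. In each pair only place changes, matching the following consonant, while manner and voice stay constant.
/m/ is a voiced bilabial nasal. The following trigger /k/ is velar, so /m/ must become velar as well.
The voiced velar nasal is [ŋ], so /m/ → [ŋ].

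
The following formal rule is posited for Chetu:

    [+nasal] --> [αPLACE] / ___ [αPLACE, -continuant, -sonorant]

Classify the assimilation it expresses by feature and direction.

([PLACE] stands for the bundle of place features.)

regressive place assimilation

The shared variable α links the value of the place features (abbreviated [PLACE]) on the target to the same value on the neighbouring segment, so place is the feature that assimilates.
The conditioning segment sits to the right of the focus bar, meaning the trigger follows the segment that changes — regressive assimilation.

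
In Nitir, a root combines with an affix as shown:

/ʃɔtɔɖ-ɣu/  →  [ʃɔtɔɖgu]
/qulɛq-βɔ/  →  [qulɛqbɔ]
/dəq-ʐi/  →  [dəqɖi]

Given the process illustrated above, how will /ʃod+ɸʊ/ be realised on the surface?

The data show progressive manner assimilation: /ɣ/ → [g] after /ɖ/; /β/ → [b] after /q/; /ʐ/ → [ɖ] after /q/. In each pair only manner changes, matching the preceding consonant, while place and voice stay constant.
/ɸ/ is a voiceless bilabial fricative. The preceding trigger /d/ is a stop, so /ɸ/ must become a stop as well.
Changing only its manner to stop gives [p] — the voiceless bilabial stop.

[ʃodpʊ]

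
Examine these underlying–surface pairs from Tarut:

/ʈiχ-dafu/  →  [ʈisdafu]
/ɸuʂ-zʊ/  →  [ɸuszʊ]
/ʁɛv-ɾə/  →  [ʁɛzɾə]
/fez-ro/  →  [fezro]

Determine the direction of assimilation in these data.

regressive

Comparing underlying and surface forms, /χ/ → [s] is the alternation; the neighbouring /d/ is constant.
/χ/ is uvular while /d/ is alveolar; the output [s] is alveolar, matching the trigger — so the feature that spreads is place.
Checking the remaining alternations: /ʂ/ → [s] before /z/ (retroflex → alveolar, matching alveolar); /v/ → [z] before /ɾ/ (labiodental → alveolar, matching alveolar) — only place changes, and always toward the following segment.
No alternation appears in [fezro]: there the adjacent consonants already agree in place (/z/ and /r/ are both alveolar), so this form is consistent with the same rule.
The trigger is the following segment, so the direction is regressive (anticipatory).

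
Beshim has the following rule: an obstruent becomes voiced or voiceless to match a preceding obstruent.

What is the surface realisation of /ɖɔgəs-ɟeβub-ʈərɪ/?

[ɖɔgəsceβubɖərɪ]

/ɟ/ is a voiced palatal stop. The preceding trigger /s/ is voiceless, so /ɟ/ must become voiceless as well.
Changing only its voicing to voiceless gives [c] — the voiceless palatal stop.
At the second juncture, /ʈ/ likewise becomes [ɖ] adjacent to /b/.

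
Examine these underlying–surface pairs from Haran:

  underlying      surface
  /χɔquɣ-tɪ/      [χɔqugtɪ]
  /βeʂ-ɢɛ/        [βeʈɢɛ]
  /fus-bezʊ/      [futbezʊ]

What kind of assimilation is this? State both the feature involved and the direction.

regressive manner assimilation

Comparing underlying and surface forms, /ɣ/ → [g] is the alternation; the neighbouring /t/ is constant.
The change fricative → stop matches the manner of the following /t/, identifying this as manner assimilation.
Place and voice are unchanged, so the assimilation is partial, not total.
The same holds elsewhere in the data: /ʂ/ → [ʈ] before /ɢ/ (fricative → stop, matching a stop); /s/ → [t] before /b/ (fricative → stop, matching a stop) — only manner changes, and always toward the following segment.
The trigger is the following segment, so the direction is regressive (anticipatory).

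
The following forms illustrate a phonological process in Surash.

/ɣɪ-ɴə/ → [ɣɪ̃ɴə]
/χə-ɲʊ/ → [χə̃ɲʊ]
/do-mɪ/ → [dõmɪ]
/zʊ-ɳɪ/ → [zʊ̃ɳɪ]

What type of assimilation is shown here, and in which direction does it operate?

The vowel /ɪ/ surfaces as nasalised [ɪ̃] next to the following nasal /ɴ/ — it has acquired the [+nasal] feature of its neighbour.
Likewise in the remaining data: /ə/ → [ə̃] before /ɲ/; /o/ → [õ] before /m/; /ʊ/ → [ʊ̃] before /ɳ/ — each time a vowel is nasalised next to a following nasal.
Because the conditioning nasal is to the right of the vowel that changes, the process is regressive (anticipatory).

regressive nasality assimilation (vowel nasalisation)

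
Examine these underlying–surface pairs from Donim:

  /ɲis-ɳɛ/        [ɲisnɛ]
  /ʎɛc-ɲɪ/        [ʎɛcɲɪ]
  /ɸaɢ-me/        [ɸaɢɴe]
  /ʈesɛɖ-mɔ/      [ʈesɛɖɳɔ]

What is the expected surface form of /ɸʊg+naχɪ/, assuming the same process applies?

[ɸʊgŋaχɪ]

The data show progressive place assimilation: /ɳ/ → [n] after /s/; /m/ → [ɴ] after /ɢ/; /m/ → [ɳ] after /ɖ/. In each pair only place changes, matching the preceding consonant, while manner and voice stay constant.
No alternation appears in [ʎɛcɲɪ]: there the adjacent consonants already agree in place (/ɲ/ and /c/ are both palatal), so this form is consistent with the same rule.
/n/ is a voiced alveolar nasal. The preceding trigger /g/ is velar, so /n/ must become velar as well.
A voiced velar nasal is [ŋ], so the surface segment is [ŋ].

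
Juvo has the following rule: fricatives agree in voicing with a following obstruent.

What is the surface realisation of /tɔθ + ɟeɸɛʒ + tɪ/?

[tɔðɟeɸɛʃtɪ]

The rule targets /θ/ (voiceless dental fricative), which sits before the trigger /ɟ/ (voiced).
Changing only its voicing to voiced gives [ð] — the voiced dental fricative.
The same rule applies at the second boundary: /ʒ/ → [ʃ] next to /t/.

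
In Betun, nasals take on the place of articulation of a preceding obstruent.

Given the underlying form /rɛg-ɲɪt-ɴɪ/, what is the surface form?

[rɛgŋɪtnɪ]

The rule targets /ɲ/ (voiced palatal nasal), which sits after the trigger /g/ (velar).
The voiced velar nasal is [ŋ], so /ɲ/ → [ŋ].
At the second juncture, /ɴ/ likewise becomes [n] adjacent to /t/.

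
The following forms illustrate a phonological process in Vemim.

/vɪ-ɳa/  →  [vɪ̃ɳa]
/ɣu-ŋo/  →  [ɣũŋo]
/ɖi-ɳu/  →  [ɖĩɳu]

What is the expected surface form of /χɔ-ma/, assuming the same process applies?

[χɔ̃ma]

The data show regressive nasality assimilation (vowel nasalisation): /ɪ/ → [ɪ̃] before /ɳ/; /u/ → [ũ] before /ŋ/; /i/ → [ĩ] before /ɳ/ — a vowel is nasalised by an immediately following nasal consonant.
The vowel /ɔ/ is adjacent to the following nasal /m/, so it acquires [+nasal] and surfaces as [ɔ̃].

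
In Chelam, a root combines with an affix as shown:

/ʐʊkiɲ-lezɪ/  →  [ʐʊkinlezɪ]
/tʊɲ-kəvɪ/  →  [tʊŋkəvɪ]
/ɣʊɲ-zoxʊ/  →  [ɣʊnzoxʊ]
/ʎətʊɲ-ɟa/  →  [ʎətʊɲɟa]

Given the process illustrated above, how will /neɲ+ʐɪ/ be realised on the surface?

[neɳʐɪ]

The data show regressive place assimilation: /ɲ/ → [n] before /l/; /ɲ/ → [ŋ] before /k/; /ɲ/ → [n] before /z/. In each pair only place changes, matching the following consonant, while manner and voice stay constant.
Nothing changes in [ʎətʊɲɟa]: there the adjacent consonants already agree in place (/ɲ/ and /ɟ/ are both palatal), so this form is consistent with the same rule.
The rule targets /ɲ/ (voiced palatal nasal), which sits before the trigger /ʐ/ (retroflex).
A voiced retroflex nasal is [ɳ], so the surface segment is [ɳ].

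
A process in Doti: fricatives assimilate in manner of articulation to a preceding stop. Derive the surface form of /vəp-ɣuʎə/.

[vəpguʎə]

The rule targets /ɣ/ (voiced velar fricative), which sits after the trigger /p/ (stop).
A voiced velar stop is [g], so the surface segment is [g].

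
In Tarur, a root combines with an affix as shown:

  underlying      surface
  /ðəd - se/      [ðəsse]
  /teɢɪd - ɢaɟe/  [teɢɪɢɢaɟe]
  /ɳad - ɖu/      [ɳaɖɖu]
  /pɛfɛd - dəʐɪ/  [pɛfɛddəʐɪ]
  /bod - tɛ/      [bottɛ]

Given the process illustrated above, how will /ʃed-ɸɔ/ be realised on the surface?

[ʃeɸɸɔ]

The data show regressive total assimilation (/d/ → [s] before /s/; /d/ → [ɢ] before /ɢ/; /d/ → [ɖ] before /ɖ/; /d/ → [t] before /t/): in every case the target segment becomes identical to its following neighbour, copying more than a single feature.
In [pɛfɛddəʐɪ] the two consonants at the boundary are already identical (/d/ + /d/), so the rule applies vacuously and nothing changes.
/d/ is the segment targeted by the rule; it sits immediately before /ɸ/, so it assimilates completely and surfaces as [ɸ].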